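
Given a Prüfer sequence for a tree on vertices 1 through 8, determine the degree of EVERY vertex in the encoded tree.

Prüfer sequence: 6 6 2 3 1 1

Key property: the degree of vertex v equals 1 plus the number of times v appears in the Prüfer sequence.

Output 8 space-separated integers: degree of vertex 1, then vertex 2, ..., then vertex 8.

p_1 = 6: count[6] becomes 1
p_2 = 6: count[6] becomes 2
p_3 = 2: count[2] becomes 1
p_4 = 3: count[3] becomes 1
p_5 = 1: count[1] becomes 1
p_6 = 1: count[1] becomes 2
Degrees (1 + count): deg[1]=1+2=3, deg[2]=1+1=2, deg[3]=1+1=2, deg[4]=1+0=1, deg[5]=1+0=1, deg[6]=1+2=3, deg[7]=1+0=1, deg[8]=1+0=1

Answer: 3 2 2 1 1 3 1 1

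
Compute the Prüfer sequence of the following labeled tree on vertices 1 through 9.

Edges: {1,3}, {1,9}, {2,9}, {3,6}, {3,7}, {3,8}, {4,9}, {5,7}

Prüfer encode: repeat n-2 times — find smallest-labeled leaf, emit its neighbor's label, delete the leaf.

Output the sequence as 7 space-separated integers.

Answer: 9 9 7 3 3 3 1

Derivation:
Step 1: leaves = {2,4,5,6,8}. Remove smallest leaf 2, emit neighbor 9.
Step 2: leaves = {4,5,6,8}. Remove smallest leaf 4, emit neighbor 9.
Step 3: leaves = {5,6,8,9}. Remove smallest leaf 5, emit neighbor 7.
Step 4: leaves = {6,7,8,9}. Remove smallest leaf 6, emit neighbor 3.
Step 5: leaves = {7,8,9}. Remove smallest leaf 7, emit neighbor 3.
Step 6: leaves = {8,9}. Remove smallest leaf 8, emit neighbor 3.
Step 7: leaves = {3,9}. Remove smallest leaf 3, emit neighbor 1.
Done: 2 vertices remain (1, 9). Sequence = [9 9 7 3 3 3 1]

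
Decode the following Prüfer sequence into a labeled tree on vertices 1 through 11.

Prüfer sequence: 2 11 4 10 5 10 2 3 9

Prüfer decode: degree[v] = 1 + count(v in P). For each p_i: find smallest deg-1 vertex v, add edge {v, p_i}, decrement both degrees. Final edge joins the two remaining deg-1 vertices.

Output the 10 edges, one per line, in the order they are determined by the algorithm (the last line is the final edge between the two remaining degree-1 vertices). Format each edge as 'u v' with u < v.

Initial degrees: {1:1, 2:3, 3:2, 4:2, 5:2, 6:1, 7:1, 8:1, 9:2, 10:3, 11:2}
Step 1: smallest deg-1 vertex = 1, p_1 = 2. Add edge {1,2}. Now deg[1]=0, deg[2]=2.
Step 2: smallest deg-1 vertex = 6, p_2 = 11. Add edge {6,11}. Now deg[6]=0, deg[11]=1.
Step 3: smallest deg-1 vertex = 7, p_3 = 4. Add edge {4,7}. Now deg[7]=0, deg[4]=1.
Step 4: smallest deg-1 vertex = 4, p_4 = 10. Add edge {4,10}. Now deg[4]=0, deg[10]=2.
Step 5: smallest deg-1 vertex = 8, p_5 = 5. Add edge {5,8}. Now deg[8]=0, deg[5]=1.
Step 6: smallest deg-1 vertex = 5, p_6 = 10. Add edge {5,10}. Now deg[5]=0, deg[10]=1.
Step 7: smallest deg-1 vertex = 10, p_7 = 2. Add edge {2,10}. Now deg[10]=0, deg[2]=1.
Step 8: smallest deg-1 vertex = 2, p_8 = 3. Add edge {2,3}. Now deg[2]=0, deg[3]=1.
Step 9: smallest deg-1 vertex = 3, p_9 = 9. Add edge {3,9}. Now deg[3]=0, deg[9]=1.
Final: two remaining deg-1 vertices are 9, 11. Add edge {9,11}.

Answer: 1 2
6 11
4 7
4 10
5 8
5 10
2 10
2 3
3 9
9 11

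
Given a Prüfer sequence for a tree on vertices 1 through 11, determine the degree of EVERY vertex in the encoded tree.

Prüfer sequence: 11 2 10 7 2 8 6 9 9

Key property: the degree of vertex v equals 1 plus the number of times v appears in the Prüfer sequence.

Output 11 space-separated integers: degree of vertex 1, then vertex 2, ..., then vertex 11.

Answer: 1 3 1 1 1 2 2 2 3 2 2

Derivation:
p_1 = 11: count[11] becomes 1
p_2 = 2: count[2] becomes 1
p_3 = 10: count[10] becomes 1
p_4 = 7: count[7] becomes 1
p_5 = 2: count[2] becomes 2
p_6 = 8: count[8] becomes 1
p_7 = 6: count[6] becomes 1
p_8 = 9: count[9] becomes 1
p_9 = 9: count[9] becomes 2
Degrees (1 + count): deg[1]=1+0=1, deg[2]=1+2=3, deg[3]=1+0=1, deg[4]=1+0=1, deg[5]=1+0=1, deg[6]=1+1=2, deg[7]=1+1=2, deg[8]=1+1=2, deg[9]=1+2=3, deg[10]=1+1=2, deg[11]=1+1=2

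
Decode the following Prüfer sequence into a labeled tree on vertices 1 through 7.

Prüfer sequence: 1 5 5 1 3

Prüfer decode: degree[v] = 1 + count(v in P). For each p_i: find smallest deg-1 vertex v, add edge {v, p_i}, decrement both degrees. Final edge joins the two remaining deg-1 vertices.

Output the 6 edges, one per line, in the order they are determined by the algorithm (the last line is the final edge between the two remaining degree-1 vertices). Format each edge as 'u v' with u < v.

Initial degrees: {1:3, 2:1, 3:2, 4:1, 5:3, 6:1, 7:1}
Step 1: smallest deg-1 vertex = 2, p_1 = 1. Add edge {1,2}. Now deg[2]=0, deg[1]=2.
Step 2: smallest deg-1 vertex = 4, p_2 = 5. Add edge {4,5}. Now deg[4]=0, deg[5]=2.
Step 3: smallest deg-1 vertex = 6, p_3 = 5. Add edge {5,6}. Now deg[6]=0, deg[5]=1.
Step 4: smallest deg-1 vertex = 5, p_4 = 1. Add edge {1,5}. Now deg[5]=0, deg[1]=1.
Step 5: smallest deg-1 vertex = 1, p_5 = 3. Add edge {1,3}. Now deg[1]=0, deg[3]=1.
Final: two remaining deg-1 vertices are 3, 7. Add edge {3,7}.

Answer: 1 2
4 5
5 6
1 5
1 3
3 7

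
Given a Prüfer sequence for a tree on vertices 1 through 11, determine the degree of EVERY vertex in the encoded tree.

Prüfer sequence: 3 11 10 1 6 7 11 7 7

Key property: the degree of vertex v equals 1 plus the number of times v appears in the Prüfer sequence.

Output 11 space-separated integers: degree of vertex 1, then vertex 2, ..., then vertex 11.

p_1 = 3: count[3] becomes 1
p_2 = 11: count[11] becomes 1
p_3 = 10: count[10] becomes 1
p_4 = 1: count[1] becomes 1
p_5 = 6: count[6] becomes 1
p_6 = 7: count[7] becomes 1
p_7 = 11: count[11] becomes 2
p_8 = 7: count[7] becomes 2
p_9 = 7: count[7] becomes 3
Degrees (1 + count): deg[1]=1+1=2, deg[2]=1+0=1, deg[3]=1+1=2, deg[4]=1+0=1, deg[5]=1+0=1, deg[6]=1+1=2, deg[7]=1+3=4, deg[8]=1+0=1, deg[9]=1+0=1, deg[10]=1+1=2, deg[11]=1+2=3

Answer: 2 1 2 1 1 2 4 1 1 2 3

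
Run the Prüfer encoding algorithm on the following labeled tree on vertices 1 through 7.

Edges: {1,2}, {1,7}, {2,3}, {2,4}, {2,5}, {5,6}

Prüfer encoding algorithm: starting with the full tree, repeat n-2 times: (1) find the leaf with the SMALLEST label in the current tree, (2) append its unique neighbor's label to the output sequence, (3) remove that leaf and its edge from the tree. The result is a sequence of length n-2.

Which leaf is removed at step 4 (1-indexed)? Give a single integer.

Step 1: current leaves = {3,4,6,7}. Remove leaf 3 (neighbor: 2).
Step 2: current leaves = {4,6,7}. Remove leaf 4 (neighbor: 2).
Step 3: current leaves = {6,7}. Remove leaf 6 (neighbor: 5).
Step 4: current leaves = {5,7}. Remove leaf 5 (neighbor: 2).

Answer: 5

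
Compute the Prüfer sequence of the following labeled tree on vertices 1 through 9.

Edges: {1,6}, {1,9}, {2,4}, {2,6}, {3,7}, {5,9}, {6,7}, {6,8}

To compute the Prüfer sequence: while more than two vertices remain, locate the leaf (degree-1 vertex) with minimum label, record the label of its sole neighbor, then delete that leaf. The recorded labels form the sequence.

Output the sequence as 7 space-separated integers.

Step 1: leaves = {3,4,5,8}. Remove smallest leaf 3, emit neighbor 7.
Step 2: leaves = {4,5,7,8}. Remove smallest leaf 4, emit neighbor 2.
Step 3: leaves = {2,5,7,8}. Remove smallest leaf 2, emit neighbor 6.
Step 4: leaves = {5,7,8}. Remove smallest leaf 5, emit neighbor 9.
Step 5: leaves = {7,8,9}. Remove smallest leaf 7, emit neighbor 6.
Step 6: leaves = {8,9}. Remove smallest leaf 8, emit neighbor 6.
Step 7: leaves = {6,9}. Remove smallest leaf 6, emit neighbor 1.
Done: 2 vertices remain (1, 9). Sequence = [7 2 6 9 6 6 1]

Answer: 7 2 6 9 6 6 1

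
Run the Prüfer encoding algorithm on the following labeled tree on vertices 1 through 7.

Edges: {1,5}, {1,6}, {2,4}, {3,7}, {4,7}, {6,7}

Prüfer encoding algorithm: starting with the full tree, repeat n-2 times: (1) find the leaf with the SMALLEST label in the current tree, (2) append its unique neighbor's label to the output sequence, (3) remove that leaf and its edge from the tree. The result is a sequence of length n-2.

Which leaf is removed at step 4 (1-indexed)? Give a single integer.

Answer: 5

Derivation:
Step 1: current leaves = {2,3,5}. Remove leaf 2 (neighbor: 4).
Step 2: current leaves = {3,4,5}. Remove leaf 3 (neighbor: 7).
Step 3: current leaves = {4,5}. Remove leaf 4 (neighbor: 7).
Step 4: current leaves = {5,7}. Remove leaf 5 (neighbor: 1).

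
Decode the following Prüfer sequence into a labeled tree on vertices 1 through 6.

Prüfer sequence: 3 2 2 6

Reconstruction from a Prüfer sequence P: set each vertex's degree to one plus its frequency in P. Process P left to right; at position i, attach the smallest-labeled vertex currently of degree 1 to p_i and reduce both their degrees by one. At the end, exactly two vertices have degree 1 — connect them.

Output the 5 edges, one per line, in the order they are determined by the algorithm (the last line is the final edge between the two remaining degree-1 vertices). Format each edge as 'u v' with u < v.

Initial degrees: {1:1, 2:3, 3:2, 4:1, 5:1, 6:2}
Step 1: smallest deg-1 vertex = 1, p_1 = 3. Add edge {1,3}. Now deg[1]=0, deg[3]=1.
Step 2: smallest deg-1 vertex = 3, p_2 = 2. Add edge {2,3}. Now deg[3]=0, deg[2]=2.
Step 3: smallest deg-1 vertex = 4, p_3 = 2. Add edge {2,4}. Now deg[4]=0, deg[2]=1.
Step 4: smallest deg-1 vertex = 2, p_4 = 6. Add edge {2,6}. Now deg[2]=0, deg[6]=1.
Final: two remaining deg-1 vertices are 5, 6. Add edge {5,6}.

Answer: 1 3
2 3
2 4
2 6
5 6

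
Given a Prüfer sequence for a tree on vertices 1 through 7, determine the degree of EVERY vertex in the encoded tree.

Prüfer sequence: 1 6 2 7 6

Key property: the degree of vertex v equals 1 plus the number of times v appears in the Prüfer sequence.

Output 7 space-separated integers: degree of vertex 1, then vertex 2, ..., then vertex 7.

p_1 = 1: count[1] becomes 1
p_2 = 6: count[6] becomes 1
p_3 = 2: count[2] becomes 1
p_4 = 7: count[7] becomes 1
p_5 = 6: count[6] becomes 2
Degrees (1 + count): deg[1]=1+1=2, deg[2]=1+1=2, deg[3]=1+0=1, deg[4]=1+0=1, deg[5]=1+0=1, deg[6]=1+2=3, deg[7]=1+1=2

Answer: 2 2 1 1 1 3 2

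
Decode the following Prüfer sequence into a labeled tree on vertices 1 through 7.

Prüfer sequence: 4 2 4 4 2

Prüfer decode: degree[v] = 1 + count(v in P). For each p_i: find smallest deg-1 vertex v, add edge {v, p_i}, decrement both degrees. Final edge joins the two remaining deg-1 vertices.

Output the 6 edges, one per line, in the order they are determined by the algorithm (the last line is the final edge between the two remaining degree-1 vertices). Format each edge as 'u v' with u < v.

Answer: 1 4
2 3
4 5
4 6
2 4
2 7

Derivation:
Initial degrees: {1:1, 2:3, 3:1, 4:4, 5:1, 6:1, 7:1}
Step 1: smallest deg-1 vertex = 1, p_1 = 4. Add edge {1,4}. Now deg[1]=0, deg[4]=3.
Step 2: smallest deg-1 vertex = 3, p_2 = 2. Add edge {2,3}. Now deg[3]=0, deg[2]=2.
Step 3: smallest deg-1 vertex = 5, p_3 = 4. Add edge {4,5}. Now deg[5]=0, deg[4]=2.
Step 4: smallest deg-1 vertex = 6, p_4 = 4. Add edge {4,6}. Now deg[6]=0, deg[4]=1.
Step 5: smallest deg-1 vertex = 4, p_5 = 2. Add edge {2,4}. Now deg[4]=0, deg[2]=1.
Final: two remaining deg-1 vertices are 2, 7. Add edge {2,7}.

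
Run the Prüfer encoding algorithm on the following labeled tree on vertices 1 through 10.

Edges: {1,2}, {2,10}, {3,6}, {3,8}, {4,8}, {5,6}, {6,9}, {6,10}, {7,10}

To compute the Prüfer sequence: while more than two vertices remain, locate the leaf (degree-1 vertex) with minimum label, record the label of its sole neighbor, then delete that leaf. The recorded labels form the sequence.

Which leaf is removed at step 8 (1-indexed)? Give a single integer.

Step 1: current leaves = {1,4,5,7,9}. Remove leaf 1 (neighbor: 2).
Step 2: current leaves = {2,4,5,7,9}. Remove leaf 2 (neighbor: 10).
Step 3: current leaves = {4,5,7,9}. Remove leaf 4 (neighbor: 8).
Step 4: current leaves = {5,7,8,9}. Remove leaf 5 (neighbor: 6).
Step 5: current leaves = {7,8,9}. Remove leaf 7 (neighbor: 10).
Step 6: current leaves = {8,9,10}. Remove leaf 8 (neighbor: 3).
Step 7: current leaves = {3,9,10}. Remove leaf 3 (neighbor: 6).
Step 8: current leaves = {9,10}. Remove leaf 9 (neighbor: 6).

Answer: 9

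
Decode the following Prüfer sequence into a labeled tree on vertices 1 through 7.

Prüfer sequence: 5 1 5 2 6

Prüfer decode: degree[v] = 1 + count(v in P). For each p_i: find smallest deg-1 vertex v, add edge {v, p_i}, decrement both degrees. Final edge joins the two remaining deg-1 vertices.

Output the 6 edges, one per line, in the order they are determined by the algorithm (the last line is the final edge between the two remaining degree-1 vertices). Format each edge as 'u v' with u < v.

Answer: 3 5
1 4
1 5
2 5
2 6
6 7

Derivation:
Initial degrees: {1:2, 2:2, 3:1, 4:1, 5:3, 6:2, 7:1}
Step 1: smallest deg-1 vertex = 3, p_1 = 5. Add edge {3,5}. Now deg[3]=0, deg[5]=2.
Step 2: smallest deg-1 vertex = 4, p_2 = 1. Add edge {1,4}. Now deg[4]=0, deg[1]=1.
Step 3: smallest deg-1 vertex = 1, p_3 = 5. Add edge {1,5}. Now deg[1]=0, deg[5]=1.
Step 4: smallest deg-1 vertex = 5, p_4 = 2. Add edge {2,5}. Now deg[5]=0, deg[2]=1.
Step 5: smallest deg-1 vertex = 2, p_5 = 6. Add edge {2,6}. Now deg[2]=0, deg[6]=1.
Final: two remaining deg-1 vertices are 6, 7. Add edge {6,7}.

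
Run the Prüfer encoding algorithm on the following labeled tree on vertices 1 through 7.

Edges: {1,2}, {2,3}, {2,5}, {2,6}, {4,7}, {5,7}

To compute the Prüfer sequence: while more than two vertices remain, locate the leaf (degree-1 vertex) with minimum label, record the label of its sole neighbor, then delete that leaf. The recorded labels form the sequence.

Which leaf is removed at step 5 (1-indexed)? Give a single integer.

Answer: 2

Derivation:
Step 1: current leaves = {1,3,4,6}. Remove leaf 1 (neighbor: 2).
Step 2: current leaves = {3,4,6}. Remove leaf 3 (neighbor: 2).
Step 3: current leaves = {4,6}. Remove leaf 4 (neighbor: 7).
Step 4: current leaves = {6,7}. Remove leaf 6 (neighbor: 2).
Step 5: current leaves = {2,7}. Remove leaf 2 (neighbor: 5).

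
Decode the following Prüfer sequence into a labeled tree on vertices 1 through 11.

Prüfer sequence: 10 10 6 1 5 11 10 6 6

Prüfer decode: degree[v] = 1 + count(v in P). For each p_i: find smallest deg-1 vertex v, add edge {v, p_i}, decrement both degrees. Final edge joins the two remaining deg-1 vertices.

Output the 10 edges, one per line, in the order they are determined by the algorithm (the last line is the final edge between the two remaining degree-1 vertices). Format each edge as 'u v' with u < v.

Initial degrees: {1:2, 2:1, 3:1, 4:1, 5:2, 6:4, 7:1, 8:1, 9:1, 10:4, 11:2}
Step 1: smallest deg-1 vertex = 2, p_1 = 10. Add edge {2,10}. Now deg[2]=0, deg[10]=3.
Step 2: smallest deg-1 vertex = 3, p_2 = 10. Add edge {3,10}. Now deg[3]=0, deg[10]=2.
Step 3: smallest deg-1 vertex = 4, p_3 = 6. Add edge {4,6}. Now deg[4]=0, deg[6]=3.
Step 4: smallest deg-1 vertex = 7, p_4 = 1. Add edge {1,7}. Now deg[7]=0, deg[1]=1.
Step 5: smallest deg-1 vertex = 1, p_5 = 5. Add edge {1,5}. Now deg[1]=0, deg[5]=1.
Step 6: smallest deg-1 vertex = 5, p_6 = 11. Add edge {5,11}. Now deg[5]=0, deg[11]=1.
Step 7: smallest deg-1 vertex = 8, p_7 = 10. Add edge {8,10}. Now deg[8]=0, deg[10]=1.
Step 8: smallest deg-1 vertex = 9, p_8 = 6. Add edge {6,9}. Now deg[9]=0, deg[6]=2.
Step 9: smallest deg-1 vertex = 10, p_9 = 6. Add edge {6,10}. Now deg[10]=0, deg[6]=1.
Final: two remaining deg-1 vertices are 6, 11. Add edge {6,11}.

Answer: 2 10
3 10
4 6
1 7
1 5
5 11
8 10
6 9
6 10
6 11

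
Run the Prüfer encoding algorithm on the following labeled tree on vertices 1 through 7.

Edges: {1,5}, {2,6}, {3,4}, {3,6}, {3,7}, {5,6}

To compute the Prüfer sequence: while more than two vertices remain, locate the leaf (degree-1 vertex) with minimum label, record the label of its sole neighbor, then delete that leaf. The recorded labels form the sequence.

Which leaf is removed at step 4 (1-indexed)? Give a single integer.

Step 1: current leaves = {1,2,4,7}. Remove leaf 1 (neighbor: 5).
Step 2: current leaves = {2,4,5,7}. Remove leaf 2 (neighbor: 6).
Step 3: current leaves = {4,5,7}. Remove leaf 4 (neighbor: 3).
Step 4: current leaves = {5,7}. Remove leaf 5 (neighbor: 6).

Answer: 5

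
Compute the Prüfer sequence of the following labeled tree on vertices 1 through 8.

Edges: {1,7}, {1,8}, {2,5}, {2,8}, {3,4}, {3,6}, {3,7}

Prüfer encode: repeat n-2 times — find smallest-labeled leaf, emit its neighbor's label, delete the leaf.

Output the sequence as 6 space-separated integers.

Answer: 3 2 8 3 7 1

Derivation:
Step 1: leaves = {4,5,6}. Remove smallest leaf 4, emit neighbor 3.
Step 2: leaves = {5,6}. Remove smallest leaf 5, emit neighbor 2.
Step 3: leaves = {2,6}. Remove smallest leaf 2, emit neighbor 8.
Step 4: leaves = {6,8}. Remove smallest leaf 6, emit neighbor 3.
Step 5: leaves = {3,8}. Remove smallest leaf 3, emit neighbor 7.
Step 6: leaves = {7,8}. Remove smallest leaf 7, emit neighbor 1.
Done: 2 vertices remain (1, 8). Sequence = [3 2 8 3 7 1]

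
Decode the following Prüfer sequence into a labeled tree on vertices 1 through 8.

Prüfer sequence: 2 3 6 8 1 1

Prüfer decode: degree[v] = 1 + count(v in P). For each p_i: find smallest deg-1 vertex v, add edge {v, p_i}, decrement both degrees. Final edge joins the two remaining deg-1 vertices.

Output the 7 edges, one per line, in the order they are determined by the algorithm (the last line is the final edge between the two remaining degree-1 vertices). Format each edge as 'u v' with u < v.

Initial degrees: {1:3, 2:2, 3:2, 4:1, 5:1, 6:2, 7:1, 8:2}
Step 1: smallest deg-1 vertex = 4, p_1 = 2. Add edge {2,4}. Now deg[4]=0, deg[2]=1.
Step 2: smallest deg-1 vertex = 2, p_2 = 3. Add edge {2,3}. Now deg[2]=0, deg[3]=1.
Step 3: smallest deg-1 vertex = 3, p_3 = 6. Add edge {3,6}. Now deg[3]=0, deg[6]=1.
Step 4: smallest deg-1 vertex = 5, p_4 = 8. Add edge {5,8}. Now deg[5]=0, deg[8]=1.
Step 5: smallest deg-1 vertex = 6, p_5 = 1. Add edge {1,6}. Now deg[6]=0, deg[1]=2.
Step 6: smallest deg-1 vertex = 7, p_6 = 1. Add edge {1,7}. Now deg[7]=0, deg[1]=1.
Final: two remaining deg-1 vertices are 1, 8. Add edge {1,8}.

Answer: 2 4
2 3
3 6
5 8
1 6
1 7
1 8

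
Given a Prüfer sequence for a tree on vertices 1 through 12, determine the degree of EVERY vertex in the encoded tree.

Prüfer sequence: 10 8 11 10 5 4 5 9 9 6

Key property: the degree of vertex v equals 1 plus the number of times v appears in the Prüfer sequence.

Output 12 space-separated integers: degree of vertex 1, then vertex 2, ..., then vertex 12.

Answer: 1 1 1 2 3 2 1 2 3 3 2 1

Derivation:
p_1 = 10: count[10] becomes 1
p_2 = 8: count[8] becomes 1
p_3 = 11: count[11] becomes 1
p_4 = 10: count[10] becomes 2
p_5 = 5: count[5] becomes 1
p_6 = 4: count[4] becomes 1
p_7 = 5: count[5] becomes 2
p_8 = 9: count[9] becomes 1
p_9 = 9: count[9] becomes 2
p_10 = 6: count[6] becomes 1
Degrees (1 + count): deg[1]=1+0=1, deg[2]=1+0=1, deg[3]=1+0=1, deg[4]=1+1=2, deg[5]=1+2=3, deg[6]=1+1=2, deg[7]=1+0=1, deg[8]=1+1=2, deg[9]=1+2=3, deg[10]=1+2=3, deg[11]=1+1=2, deg[12]=1+0=1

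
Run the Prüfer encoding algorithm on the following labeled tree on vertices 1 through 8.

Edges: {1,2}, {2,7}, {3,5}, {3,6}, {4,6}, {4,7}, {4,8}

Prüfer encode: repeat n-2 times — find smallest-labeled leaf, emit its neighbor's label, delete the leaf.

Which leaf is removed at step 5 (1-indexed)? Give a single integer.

Answer: 6

Derivation:
Step 1: current leaves = {1,5,8}. Remove leaf 1 (neighbor: 2).
Step 2: current leaves = {2,5,8}. Remove leaf 2 (neighbor: 7).
Step 3: current leaves = {5,7,8}. Remove leaf 5 (neighbor: 3).
Step 4: current leaves = {3,7,8}. Remove leaf 3 (neighbor: 6).
Step 5: current leaves = {6,7,8}. Remove leaf 6 (neighbor: 4).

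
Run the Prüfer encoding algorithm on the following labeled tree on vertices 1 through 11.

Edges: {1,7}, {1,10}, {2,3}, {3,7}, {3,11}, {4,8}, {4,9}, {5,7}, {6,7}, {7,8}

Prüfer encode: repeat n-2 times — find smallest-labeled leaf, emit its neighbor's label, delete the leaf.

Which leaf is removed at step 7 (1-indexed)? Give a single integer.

Answer: 10

Derivation:
Step 1: current leaves = {2,5,6,9,10,11}. Remove leaf 2 (neighbor: 3).
Step 2: current leaves = {5,6,9,10,11}. Remove leaf 5 (neighbor: 7).
Step 3: current leaves = {6,9,10,11}. Remove leaf 6 (neighbor: 7).
Step 4: current leaves = {9,10,11}. Remove leaf 9 (neighbor: 4).
Step 5: current leaves = {4,10,11}. Remove leaf 4 (neighbor: 8).
Step 6: current leaves = {8,10,11}. Remove leaf 8 (neighbor: 7).
Step 7: current leaves = {10,11}. Remove leaf 10 (neighbor: 1).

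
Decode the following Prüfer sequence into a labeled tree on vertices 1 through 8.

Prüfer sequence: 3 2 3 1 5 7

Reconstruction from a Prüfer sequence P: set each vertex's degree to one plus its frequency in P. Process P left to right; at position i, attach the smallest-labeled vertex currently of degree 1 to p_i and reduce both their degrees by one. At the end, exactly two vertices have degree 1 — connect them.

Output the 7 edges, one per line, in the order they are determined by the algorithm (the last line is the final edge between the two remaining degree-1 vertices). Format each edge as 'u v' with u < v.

Initial degrees: {1:2, 2:2, 3:3, 4:1, 5:2, 6:1, 7:2, 8:1}
Step 1: smallest deg-1 vertex = 4, p_1 = 3. Add edge {3,4}. Now deg[4]=0, deg[3]=2.
Step 2: smallest deg-1 vertex = 6, p_2 = 2. Add edge {2,6}. Now deg[6]=0, deg[2]=1.
Step 3: smallest deg-1 vertex = 2, p_3 = 3. Add edge {2,3}. Now deg[2]=0, deg[3]=1.
Step 4: smallest deg-1 vertex = 3, p_4 = 1. Add edge {1,3}. Now deg[3]=0, deg[1]=1.
Step 5: smallest deg-1 vertex = 1, p_5 = 5. Add edge {1,5}. Now deg[1]=0, deg[5]=1.
Step 6: smallest deg-1 vertex = 5, p_6 = 7. Add edge {5,7}. Now deg[5]=0, deg[7]=1.
Final: two remaining deg-1 vertices are 7, 8. Add edge {7,8}.

Answer: 3 4
2 6
2 3
1 3
1 5
5 7
7 8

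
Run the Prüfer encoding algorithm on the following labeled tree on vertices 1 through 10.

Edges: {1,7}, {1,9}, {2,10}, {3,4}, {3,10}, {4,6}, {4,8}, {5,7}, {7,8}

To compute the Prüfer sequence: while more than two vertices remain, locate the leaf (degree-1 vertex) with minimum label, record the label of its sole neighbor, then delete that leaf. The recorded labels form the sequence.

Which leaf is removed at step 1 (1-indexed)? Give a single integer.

Step 1: current leaves = {2,5,6,9}. Remove leaf 2 (neighbor: 10).

Answer: 2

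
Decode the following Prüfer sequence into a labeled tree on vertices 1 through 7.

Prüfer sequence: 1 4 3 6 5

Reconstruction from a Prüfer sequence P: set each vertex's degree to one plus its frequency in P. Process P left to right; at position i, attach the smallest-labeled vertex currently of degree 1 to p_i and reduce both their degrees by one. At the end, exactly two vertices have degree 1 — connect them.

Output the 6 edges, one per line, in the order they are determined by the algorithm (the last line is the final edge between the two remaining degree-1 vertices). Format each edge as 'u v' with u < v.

Answer: 1 2
1 4
3 4
3 6
5 6
5 7

Derivation:
Initial degrees: {1:2, 2:1, 3:2, 4:2, 5:2, 6:2, 7:1}
Step 1: smallest deg-1 vertex = 2, p_1 = 1. Add edge {1,2}. Now deg[2]=0, deg[1]=1.
Step 2: smallest deg-1 vertex = 1, p_2 = 4. Add edge {1,4}. Now deg[1]=0, deg[4]=1.
Step 3: smallest deg-1 vertex = 4, p_3 = 3. Add edge {3,4}. Now deg[4]=0, deg[3]=1.
Step 4: smallest deg-1 vertex = 3, p_4 = 6. Add edge {3,6}. Now deg[3]=0, deg[6]=1.
Step 5: smallest deg-1 vertex = 6, p_5 = 5. Add edge {5,6}. Now deg[6]=0, deg[5]=1.
Final: two remaining deg-1 vertices are 5, 7. Add edge {5,7}.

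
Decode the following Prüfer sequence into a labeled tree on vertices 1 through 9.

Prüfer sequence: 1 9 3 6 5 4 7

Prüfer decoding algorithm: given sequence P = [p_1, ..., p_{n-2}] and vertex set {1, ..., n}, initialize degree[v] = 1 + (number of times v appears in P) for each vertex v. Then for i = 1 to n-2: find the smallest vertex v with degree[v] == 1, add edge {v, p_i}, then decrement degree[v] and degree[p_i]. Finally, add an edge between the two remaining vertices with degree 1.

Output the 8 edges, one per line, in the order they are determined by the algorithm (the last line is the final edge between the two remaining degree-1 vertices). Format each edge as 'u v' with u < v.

Answer: 1 2
1 9
3 8
3 6
5 6
4 5
4 7
7 9

Derivation:
Initial degrees: {1:2, 2:1, 3:2, 4:2, 5:2, 6:2, 7:2, 8:1, 9:2}
Step 1: smallest deg-1 vertex = 2, p_1 = 1. Add edge {1,2}. Now deg[2]=0, deg[1]=1.
Step 2: smallest deg-1 vertex = 1, p_2 = 9. Add edge {1,9}. Now deg[1]=0, deg[9]=1.
Step 3: smallest deg-1 vertex = 8, p_3 = 3. Add edge {3,8}. Now deg[8]=0, deg[3]=1.
Step 4: smallest deg-1 vertex = 3, p_4 = 6. Add edge {3,6}. Now deg[3]=0, deg[6]=1.
Step 5: smallest deg-1 vertex = 6, p_5 = 5. Add edge {5,6}. Now deg[6]=0, deg[5]=1.
Step 6: smallest deg-1 vertex = 5, p_6 = 4. Add edge {4,5}. Now deg[5]=0, deg[4]=1.
Step 7: smallest deg-1 vertex = 4, p_7 = 7. Add edge {4,7}. Now deg[4]=0, deg[7]=1.
Final: two remaining deg-1 vertices are 7, 9. Add edge {7,9}.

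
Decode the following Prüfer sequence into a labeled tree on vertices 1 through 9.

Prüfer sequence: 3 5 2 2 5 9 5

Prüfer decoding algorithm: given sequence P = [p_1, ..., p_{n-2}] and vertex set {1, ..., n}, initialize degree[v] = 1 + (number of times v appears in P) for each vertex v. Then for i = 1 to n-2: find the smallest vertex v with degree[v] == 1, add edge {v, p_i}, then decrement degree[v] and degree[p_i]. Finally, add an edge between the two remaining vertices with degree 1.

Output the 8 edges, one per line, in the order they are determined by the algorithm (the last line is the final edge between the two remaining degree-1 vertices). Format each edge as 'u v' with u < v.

Answer: 1 3
3 5
2 4
2 6
2 5
7 9
5 8
5 9

Derivation:
Initial degrees: {1:1, 2:3, 3:2, 4:1, 5:4, 6:1, 7:1, 8:1, 9:2}
Step 1: smallest deg-1 vertex = 1, p_1 = 3. Add edge {1,3}. Now deg[1]=0, deg[3]=1.
Step 2: smallest deg-1 vertex = 3, p_2 = 5. Add edge {3,5}. Now deg[3]=0, deg[5]=3.
Step 3: smallest deg-1 vertex = 4, p_3 = 2. Add edge {2,4}. Now deg[4]=0, deg[2]=2.
Step 4: smallest deg-1 vertex = 6, p_4 = 2. Add edge {2,6}. Now deg[6]=0, deg[2]=1.
Step 5: smallest deg-1 vertex = 2, p_5 = 5. Add edge {2,5}. Now deg[2]=0, deg[5]=2.
Step 6: smallest deg-1 vertex = 7, p_6 = 9. Add edge {7,9}. Now deg[7]=0, deg[9]=1.
Step 7: smallest deg-1 vertex = 8, p_7 = 5. Add edge {5,8}. Now deg[8]=0, deg[5]=1.
Final: two remaining deg-1 vertices are 5, 9. Add edge {5,9}.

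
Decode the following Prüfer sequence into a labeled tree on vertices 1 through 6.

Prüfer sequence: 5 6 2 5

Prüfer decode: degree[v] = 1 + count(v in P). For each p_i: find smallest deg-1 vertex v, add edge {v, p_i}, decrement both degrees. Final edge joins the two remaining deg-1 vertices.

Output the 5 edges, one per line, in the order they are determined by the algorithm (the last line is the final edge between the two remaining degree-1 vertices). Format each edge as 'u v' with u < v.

Answer: 1 5
3 6
2 4
2 5
5 6

Derivation:
Initial degrees: {1:1, 2:2, 3:1, 4:1, 5:3, 6:2}
Step 1: smallest deg-1 vertex = 1, p_1 = 5. Add edge {1,5}. Now deg[1]=0, deg[5]=2.
Step 2: smallest deg-1 vertex = 3, p_2 = 6. Add edge {3,6}. Now deg[3]=0, deg[6]=1.
Step 3: smallest deg-1 vertex = 4, p_3 = 2. Add edge {2,4}. Now deg[4]=0, deg[2]=1.
Step 4: smallest deg-1 vertex = 2, p_4 = 5. Add edge {2,5}. Now deg[2]=0, deg[5]=1.
Final: two remaining deg-1 vertices are 5, 6. Add edge {5,6}.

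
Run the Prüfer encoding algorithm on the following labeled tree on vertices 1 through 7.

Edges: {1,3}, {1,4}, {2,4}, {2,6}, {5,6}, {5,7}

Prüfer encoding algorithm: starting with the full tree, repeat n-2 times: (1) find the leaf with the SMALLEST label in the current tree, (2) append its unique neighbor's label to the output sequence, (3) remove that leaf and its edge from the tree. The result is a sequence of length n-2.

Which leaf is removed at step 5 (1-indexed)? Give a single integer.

Answer: 6

Derivation:
Step 1: current leaves = {3,7}. Remove leaf 3 (neighbor: 1).
Step 2: current leaves = {1,7}. Remove leaf 1 (neighbor: 4).
Step 3: current leaves = {4,7}. Remove leaf 4 (neighbor: 2).
Step 4: current leaves = {2,7}. Remove leaf 2 (neighbor: 6).
Step 5: current leaves = {6,7}. Remove leaf 6 (neighbor: 5).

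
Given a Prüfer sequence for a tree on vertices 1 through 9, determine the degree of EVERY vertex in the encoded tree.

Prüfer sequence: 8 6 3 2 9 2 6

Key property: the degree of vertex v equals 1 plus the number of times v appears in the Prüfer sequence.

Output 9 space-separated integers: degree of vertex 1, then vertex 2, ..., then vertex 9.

Answer: 1 3 2 1 1 3 1 2 2

Derivation:
p_1 = 8: count[8] becomes 1
p_2 = 6: count[6] becomes 1
p_3 = 3: count[3] becomes 1
p_4 = 2: count[2] becomes 1
p_5 = 9: count[9] becomes 1
p_6 = 2: count[2] becomes 2
p_7 = 6: count[6] becomes 2
Degrees (1 + count): deg[1]=1+0=1, deg[2]=1+2=3, deg[3]=1+1=2, deg[4]=1+0=1, deg[5]=1+0=1, deg[6]=1+2=3, deg[7]=1+0=1, deg[8]=1+1=2, deg[9]=1+1=2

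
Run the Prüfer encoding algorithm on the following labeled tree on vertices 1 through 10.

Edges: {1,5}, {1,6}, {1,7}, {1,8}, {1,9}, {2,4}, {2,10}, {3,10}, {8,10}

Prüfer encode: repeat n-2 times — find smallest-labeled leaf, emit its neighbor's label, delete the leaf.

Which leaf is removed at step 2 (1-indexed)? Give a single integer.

Answer: 4

Derivation:
Step 1: current leaves = {3,4,5,6,7,9}. Remove leaf 3 (neighbor: 10).
Step 2: current leaves = {4,5,6,7,9}. Remove leaf 4 (neighbor: 2).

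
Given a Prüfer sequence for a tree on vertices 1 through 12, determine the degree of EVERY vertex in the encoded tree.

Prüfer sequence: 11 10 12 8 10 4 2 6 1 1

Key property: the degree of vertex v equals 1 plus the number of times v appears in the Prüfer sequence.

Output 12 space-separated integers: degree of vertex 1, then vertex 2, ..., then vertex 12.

p_1 = 11: count[11] becomes 1
p_2 = 10: count[10] becomes 1
p_3 = 12: count[12] becomes 1
p_4 = 8: count[8] becomes 1
p_5 = 10: count[10] becomes 2
p_6 = 4: count[4] becomes 1
p_7 = 2: count[2] becomes 1
p_8 = 6: count[6] becomes 1
p_9 = 1: count[1] becomes 1
p_10 = 1: count[1] becomes 2
Degrees (1 + count): deg[1]=1+2=3, deg[2]=1+1=2, deg[3]=1+0=1, deg[4]=1+1=2, deg[5]=1+0=1, deg[6]=1+1=2, deg[7]=1+0=1, deg[8]=1+1=2, deg[9]=1+0=1, deg[10]=1+2=3, deg[11]=1+1=2, deg[12]=1+1=2

Answer: 3 2 1 2 1 2 1 2 1 3 2 2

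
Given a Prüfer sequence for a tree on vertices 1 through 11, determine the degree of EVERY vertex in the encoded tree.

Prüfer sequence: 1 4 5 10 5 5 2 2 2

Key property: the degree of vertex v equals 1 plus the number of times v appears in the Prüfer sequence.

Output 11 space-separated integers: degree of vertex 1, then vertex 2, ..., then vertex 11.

p_1 = 1: count[1] becomes 1
p_2 = 4: count[4] becomes 1
p_3 = 5: count[5] becomes 1
p_4 = 10: count[10] becomes 1
p_5 = 5: count[5] becomes 2
p_6 = 5: count[5] becomes 3
p_7 = 2: count[2] becomes 1
p_8 = 2: count[2] becomes 2
p_9 = 2: count[2] becomes 3
Degrees (1 + count): deg[1]=1+1=2, deg[2]=1+3=4, deg[3]=1+0=1, deg[4]=1+1=2, deg[5]=1+3=4, deg[6]=1+0=1, deg[7]=1+0=1, deg[8]=1+0=1, deg[9]=1+0=1, deg[10]=1+1=2, deg[11]=1+0=1

Answer: 2 4 1 2 4 1 1 1 1 2 1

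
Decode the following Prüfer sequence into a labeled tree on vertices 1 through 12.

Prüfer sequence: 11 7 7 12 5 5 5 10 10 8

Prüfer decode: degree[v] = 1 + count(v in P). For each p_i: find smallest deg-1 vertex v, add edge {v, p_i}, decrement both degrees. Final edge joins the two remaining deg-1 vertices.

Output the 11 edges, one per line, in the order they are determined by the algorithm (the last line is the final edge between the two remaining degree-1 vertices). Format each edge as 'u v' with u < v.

Answer: 1 11
2 7
3 7
4 12
5 6
5 7
5 9
5 10
10 11
8 10
8 12

Derivation:
Initial degrees: {1:1, 2:1, 3:1, 4:1, 5:4, 6:1, 7:3, 8:2, 9:1, 10:3, 11:2, 12:2}
Step 1: smallest deg-1 vertex = 1, p_1 = 11. Add edge {1,11}. Now deg[1]=0, deg[11]=1.
Step 2: smallest deg-1 vertex = 2, p_2 = 7. Add edge {2,7}. Now deg[2]=0, deg[7]=2.
Step 3: smallest deg-1 vertex = 3, p_3 = 7. Add edge {3,7}. Now deg[3]=0, deg[7]=1.
Step 4: smallest deg-1 vertex = 4, p_4 = 12. Add edge {4,12}. Now deg[4]=0, deg[12]=1.
Step 5: smallest deg-1 vertex = 6, p_5 = 5. Add edge {5,6}. Now deg[6]=0, deg[5]=3.
Step 6: smallest deg-1 vertex = 7, p_6 = 5. Add edge {5,7}. Now deg[7]=0, deg[5]=2.
Step 7: smallest deg-1 vertex = 9, p_7 = 5. Add edge {5,9}. Now deg[9]=0, deg[5]=1.
Step 8: smallest deg-1 vertex = 5, p_8 = 10. Add edge {5,10}. Now deg[5]=0, deg[10]=2.
Step 9: smallest deg-1 vertex = 11, p_9 = 10. Add edge {10,11}. Now deg[11]=0, deg[10]=1.
Step 10: smallest deg-1 vertex = 10, p_10 = 8. Add edge {8,10}. Now deg[10]=0, deg[8]=1.
Final: two remaining deg-1 vertices are 8, 12. Add edge {8,12}.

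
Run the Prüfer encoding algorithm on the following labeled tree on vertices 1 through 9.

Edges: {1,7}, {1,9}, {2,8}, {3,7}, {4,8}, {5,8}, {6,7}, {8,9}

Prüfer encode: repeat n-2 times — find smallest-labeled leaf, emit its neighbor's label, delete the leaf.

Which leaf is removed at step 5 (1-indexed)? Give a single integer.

Answer: 6

Derivation:
Step 1: current leaves = {2,3,4,5,6}. Remove leaf 2 (neighbor: 8).
Step 2: current leaves = {3,4,5,6}. Remove leaf 3 (neighbor: 7).
Step 3: current leaves = {4,5,6}. Remove leaf 4 (neighbor: 8).
Step 4: current leaves = {5,6}. Remove leaf 5 (neighbor: 8).
Step 5: current leaves = {6,8}. Remove leaf 6 (neighbor: 7).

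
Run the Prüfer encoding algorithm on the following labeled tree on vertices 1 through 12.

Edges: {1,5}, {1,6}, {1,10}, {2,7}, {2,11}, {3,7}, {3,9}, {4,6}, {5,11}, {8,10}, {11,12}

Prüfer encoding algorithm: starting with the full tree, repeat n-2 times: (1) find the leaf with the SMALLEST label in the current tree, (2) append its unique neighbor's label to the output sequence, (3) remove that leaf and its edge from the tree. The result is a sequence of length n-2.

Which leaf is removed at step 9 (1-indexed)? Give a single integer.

Answer: 1

Derivation:
Step 1: current leaves = {4,8,9,12}. Remove leaf 4 (neighbor: 6).
Step 2: current leaves = {6,8,9,12}. Remove leaf 6 (neighbor: 1).
Step 3: current leaves = {8,9,12}. Remove leaf 8 (neighbor: 10).
Step 4: current leaves = {9,10,12}. Remove leaf 9 (neighbor: 3).
Step 5: current leaves = {3,10,12}. Remove leaf 3 (neighbor: 7).
Step 6: current leaves = {7,10,12}. Remove leaf 7 (neighbor: 2).
Step 7: current leaves = {2,10,12}. Remove leaf 2 (neighbor: 11).
Step 8: current leaves = {10,12}. Remove leaf 10 (neighbor: 1).
Step 9: current leaves = {1,12}. Remove leaf 1 (neighbor: 5).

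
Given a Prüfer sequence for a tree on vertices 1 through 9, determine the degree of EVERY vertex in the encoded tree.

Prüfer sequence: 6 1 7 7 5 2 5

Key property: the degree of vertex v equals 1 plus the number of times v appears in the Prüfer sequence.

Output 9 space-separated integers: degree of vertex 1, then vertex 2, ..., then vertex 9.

p_1 = 6: count[6] becomes 1
p_2 = 1: count[1] becomes 1
p_3 = 7: count[7] becomes 1
p_4 = 7: count[7] becomes 2
p_5 = 5: count[5] becomes 1
p_6 = 2: count[2] becomes 1
p_7 = 5: count[5] becomes 2
Degrees (1 + count): deg[1]=1+1=2, deg[2]=1+1=2, deg[3]=1+0=1, deg[4]=1+0=1, deg[5]=1+2=3, deg[6]=1+1=2, deg[7]=1+2=3, deg[8]=1+0=1, deg[9]=1+0=1

Answer: 2 2 1 1 3 2 3 1 1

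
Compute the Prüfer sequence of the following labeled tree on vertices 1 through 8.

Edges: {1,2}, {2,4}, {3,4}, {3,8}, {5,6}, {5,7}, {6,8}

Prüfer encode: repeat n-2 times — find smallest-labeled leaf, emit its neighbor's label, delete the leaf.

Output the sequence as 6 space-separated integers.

Step 1: leaves = {1,7}. Remove smallest leaf 1, emit neighbor 2.
Step 2: leaves = {2,7}. Remove smallest leaf 2, emit neighbor 4.
Step 3: leaves = {4,7}. Remove smallest leaf 4, emit neighbor 3.
Step 4: leaves = {3,7}. Remove smallest leaf 3, emit neighbor 8.
Step 5: leaves = {7,8}. Remove smallest leaf 7, emit neighbor 5.
Step 6: leaves = {5,8}. Remove smallest leaf 5, emit neighbor 6.
Done: 2 vertices remain (6, 8). Sequence = [2 4 3 8 5 6]

Answer: 2 4 3 8 5 6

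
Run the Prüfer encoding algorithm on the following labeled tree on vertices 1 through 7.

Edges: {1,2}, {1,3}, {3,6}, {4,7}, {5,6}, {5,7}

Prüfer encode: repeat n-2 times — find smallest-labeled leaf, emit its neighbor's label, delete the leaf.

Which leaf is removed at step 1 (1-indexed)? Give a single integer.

Answer: 2

Derivation:
Step 1: current leaves = {2,4}. Remove leaf 2 (neighbor: 1).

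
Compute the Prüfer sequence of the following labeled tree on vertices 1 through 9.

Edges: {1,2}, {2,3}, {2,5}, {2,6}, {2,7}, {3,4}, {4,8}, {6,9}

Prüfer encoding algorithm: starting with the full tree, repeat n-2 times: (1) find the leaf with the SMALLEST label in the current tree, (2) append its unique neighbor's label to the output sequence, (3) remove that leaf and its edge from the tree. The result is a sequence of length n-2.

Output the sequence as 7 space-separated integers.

Step 1: leaves = {1,5,7,8,9}. Remove smallest leaf 1, emit neighbor 2.
Step 2: leaves = {5,7,8,9}. Remove smallest leaf 5, emit neighbor 2.
Step 3: leaves = {7,8,9}. Remove smallest leaf 7, emit neighbor 2.
Step 4: leaves = {8,9}. Remove smallest leaf 8, emit neighbor 4.
Step 5: leaves = {4,9}. Remove smallest leaf 4, emit neighbor 3.
Step 6: leaves = {3,9}. Remove smallest leaf 3, emit neighbor 2.
Step 7: leaves = {2,9}. Remove smallest leaf 2, emit neighbor 6.
Done: 2 vertices remain (6, 9). Sequence = [2 2 2 4 3 2 6]

Answer: 2 2 2 4 3 2 6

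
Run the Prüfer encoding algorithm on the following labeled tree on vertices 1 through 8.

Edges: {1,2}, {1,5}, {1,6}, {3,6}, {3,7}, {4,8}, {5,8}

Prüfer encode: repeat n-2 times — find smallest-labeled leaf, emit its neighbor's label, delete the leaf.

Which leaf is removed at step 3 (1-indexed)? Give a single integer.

Step 1: current leaves = {2,4,7}. Remove leaf 2 (neighbor: 1).
Step 2: current leaves = {4,7}. Remove leaf 4 (neighbor: 8).
Step 3: current leaves = {7,8}. Remove leaf 7 (neighbor: 3).

Answer: 7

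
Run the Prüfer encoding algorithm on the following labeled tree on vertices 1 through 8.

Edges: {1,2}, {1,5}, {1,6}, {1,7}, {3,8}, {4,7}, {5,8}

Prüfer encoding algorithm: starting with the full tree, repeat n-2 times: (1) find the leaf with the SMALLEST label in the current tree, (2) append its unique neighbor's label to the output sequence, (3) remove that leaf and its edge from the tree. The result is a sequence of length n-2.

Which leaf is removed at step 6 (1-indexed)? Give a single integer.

Answer: 1

Derivation:
Step 1: current leaves = {2,3,4,6}. Remove leaf 2 (neighbor: 1).
Step 2: current leaves = {3,4,6}. Remove leaf 3 (neighbor: 8).
Step 3: current leaves = {4,6,8}. Remove leaf 4 (neighbor: 7).
Step 4: current leaves = {6,7,8}. Remove leaf 6 (neighbor: 1).
Step 5: current leaves = {7,8}. Remove leaf 7 (neighbor: 1).
Step 6: current leaves = {1,8}. Remove leaf 1 (neighbor: 5).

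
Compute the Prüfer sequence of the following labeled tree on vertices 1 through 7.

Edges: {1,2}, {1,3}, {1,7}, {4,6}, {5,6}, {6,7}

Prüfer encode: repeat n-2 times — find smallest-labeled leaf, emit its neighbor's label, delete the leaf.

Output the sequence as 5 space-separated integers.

Step 1: leaves = {2,3,4,5}. Remove smallest leaf 2, emit neighbor 1.
Step 2: leaves = {3,4,5}. Remove smallest leaf 3, emit neighbor 1.
Step 3: leaves = {1,4,5}. Remove smallest leaf 1, emit neighbor 7.
Step 4: leaves = {4,5,7}. Remove smallest leaf 4, emit neighbor 6.
Step 5: leaves = {5,7}. Remove smallest leaf 5, emit neighbor 6.
Done: 2 vertices remain (6, 7). Sequence = [1 1 7 6 6]

Answer: 1 1 7 6 6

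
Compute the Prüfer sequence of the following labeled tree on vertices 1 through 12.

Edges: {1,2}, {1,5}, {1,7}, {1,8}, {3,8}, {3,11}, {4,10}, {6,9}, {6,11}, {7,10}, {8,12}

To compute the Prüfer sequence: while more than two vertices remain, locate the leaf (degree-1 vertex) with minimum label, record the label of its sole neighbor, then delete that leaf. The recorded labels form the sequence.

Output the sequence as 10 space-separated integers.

Step 1: leaves = {2,4,5,9,12}. Remove smallest leaf 2, emit neighbor 1.
Step 2: leaves = {4,5,9,12}. Remove smallest leaf 4, emit neighbor 10.
Step 3: leaves = {5,9,10,12}. Remove smallest leaf 5, emit neighbor 1.
Step 4: leaves = {9,10,12}. Remove smallest leaf 9, emit neighbor 6.
Step 5: leaves = {6,10,12}. Remove smallest leaf 6, emit neighbor 11.
Step 6: leaves = {10,11,12}. Remove smallest leaf 10, emit neighbor 7.
Step 7: leaves = {7,11,12}. Remove smallest leaf 7, emit neighbor 1.
Step 8: leaves = {1,11,12}. Remove smallest leaf 1, emit neighbor 8.
Step 9: leaves = {11,12}. Remove smallest leaf 11, emit neighbor 3.
Step 10: leaves = {3,12}. Remove smallest leaf 3, emit neighbor 8.
Done: 2 vertices remain (8, 12). Sequence = [1 10 1 6 11 7 1 8 3 8]

Answer: 1 10 1 6 11 7 1 8 3 8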